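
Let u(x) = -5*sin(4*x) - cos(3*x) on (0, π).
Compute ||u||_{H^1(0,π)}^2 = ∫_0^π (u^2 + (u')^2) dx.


||u||_{H^1(0,π)}^2 = 800/7 + 435*π/2

u'(x) = 3*sin(3*x) - 20*cos(4*x).
Expand u² and (u')² and integrate term by term on (0, π), using: for integers n ≥ 1, ∫_0^π sin²(nx) dx = ∫_0^π cos²(nx) dx = π/2; for n ≠ n', ∫_0^π sin(nx)sin(n'x) dx = ∫_0^π cos(nx)cos(n'x) dx = 0; and by product-to-sum, ∫_0^π sin(nx)cos(n'x) dx = ½∫_0^π [sin((n+n')x) + sin((n−n')x)] dx, which is 0 when n+n' is even and 2n/(n²−n'²) when n+n' is odd (it need not vanish on (0, π)).
  u² squared terms: (-1)²·∫cos(3x)² dx = 1·π/2 = π/2;  (-5)²·∫sin(4x)² dx = 25·π/2 = 25*π/2.
  u² cross terms: 2·(-1)·(-5)·∫cos(3x)·sin(4x) dx = 10·(8/7) = 80/7.
  So ∫_0^π u² dx = π/2 + 25*π/2 + 80/7 = 80/7 + 13*π.
  (u')² squared terms: (-20)²·∫cos(4x)² dx = 400·π/2 = 200*π;  (3)²·∫sin(3x)² dx = 9·π/2 = 9*π/2.
  (u')² cross terms: 2·(-20)·(3)·∫cos(4x)·sin(3x) dx = -120·(-6/7) = 720/7.
  So ∫_0^π (u')² dx = 200*π + 9*π/2 + 720/7 = 720/7 + 409*π/2.
||u||_{H^1}^2 = (80/7 + 13*π) + (720/7 + 409*π/2) = 800/7 + 435*π/2.


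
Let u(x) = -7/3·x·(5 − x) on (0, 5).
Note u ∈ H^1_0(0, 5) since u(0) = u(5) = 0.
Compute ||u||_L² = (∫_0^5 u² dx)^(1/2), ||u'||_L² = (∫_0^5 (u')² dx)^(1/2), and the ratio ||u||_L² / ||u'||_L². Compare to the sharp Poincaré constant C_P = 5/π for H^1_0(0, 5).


||u||_L² / ||u'||_L² = sqrt(10)/2 < C_P = 5/π.

u(x) = -7/3·x·(5 − x), so u'(x) = 14*x/3 - 35/3.
u(x) = -7/3·x·(5 − x) vanishes at x = 0 and x = 5, so u ∈ H^1_0(0, 5). Differentiate via the product rule and integrate the resulting polynomials term by term.
  ∫_0^5 u² dx = ∫_0^5 (49*x^4/9 - 490*x^3/9 + 1225*x^2/9) dx. Term by term:
    ∫_0^5 49*x^4/9 dx = 30625/9;  ∫_0^5 -490*x^3/9 dx = -153125/18;  ∫_0^5 1225*x^2/9 dx = 153125/27.
  Sum: 30625/9 − 153125/18 + 153125/27 = 30625/54.
  ∫_0^5 (u')² dx = ∫_0^5 (196*x^2/9 - 980*x/9 + 1225/9) dx. Term by term:
    ∫_0^5 196*x^2/9 dx = 24500/27;  ∫_0^5 -980*x/9 dx = -12250/9;  ∫_0^5 1225/9 dx = 6125/9.
  Sum: 24500/27 − 12250/9 + 6125/9 = 6125/27.
∫_0^5 u² dx = 30625/54, so ||u||_L² = 175*sqrt(6)/18.
∫_0^5 (u')² dx = 6125/27, so ||u'||_L² = 35*sqrt(15)/9.
Ratio ||u||_L² / ||u'||_L² = sqrt(10)/2.
Sharp Poincaré constant on H^1_0(0, 5) is C_P = L/π = 5/π, achieved by sin(π/5·x).
A polynomial bump cannot attain the sharp Poincaré constant (only the first sine eigenfunction does), so the ratio is strictly less than C_P, consistent with ||u||_L² ≤ C_P ||u'||_L².


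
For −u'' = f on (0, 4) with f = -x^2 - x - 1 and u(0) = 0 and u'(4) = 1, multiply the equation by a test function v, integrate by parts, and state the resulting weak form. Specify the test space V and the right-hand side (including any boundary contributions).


V = {v ∈ H^1(0, 4) : v(0) = 0} (test functions vanish at x = 0 where u is specified); weak form: ∫_0^4 u'v' dx = ∫_0^4 (-x^2 - x - 1) v dx + v(4) for all v ∈ V.

Multiply both sides by a test function v and integrate from 0 to 4:
  ∫_0^4 −u''(x) v(x) dx = ∫_0^4 f(x) v(x) dx.
Integrate the LHS by parts once:
  ∫_0^4 −u'' v dx = −[u'(x) v(x)]_0^4 + ∫_0^4 u'(x) v'(x) dx.
Thus ∫_0^4 u'(x) v'(x) dx = ∫_0^4 f(x) v(x) dx + [u'(x) v(x)]_0^4.
Choose V so that boundary terms are either known or forced to vanish.
Mixed BC: u(0) = 0 (Dirichlet) and u'(4) = 1 (Neumann). Define V = {v ∈ H^1(0, 4) : v(0) = 0}. Then [u' v]_0^4 = u'(4)·v(4) − u'(0)·0 = v(4).
Weak formulation: find u (satisfying any essential BC) such that ∫_0^4 u'(x) v'(x) dx = ∫_0^4 f v dx + v(4) for all v ∈ V (Dirichlet at 0 absorbed into V; Neumann datum at x = 4 contributes the boundary term).
Substituting f(x) = -x^2 - x - 1, the right-hand side is ∫_0^4 (-x^2 - x - 1) v dx + v(4).


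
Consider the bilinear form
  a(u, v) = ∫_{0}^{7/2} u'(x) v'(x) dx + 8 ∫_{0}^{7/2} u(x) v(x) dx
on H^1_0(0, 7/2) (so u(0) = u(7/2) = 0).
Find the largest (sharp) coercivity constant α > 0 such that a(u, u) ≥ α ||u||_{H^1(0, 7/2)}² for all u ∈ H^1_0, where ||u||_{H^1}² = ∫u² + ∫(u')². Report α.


α = 1

Coercivity of a(·,·) on H^1_0(0, 7/2) means a(u, u) ≥ α ||u||_{H^1}² for every u ∈ H^1_0.
The interval has length L = 7/2, and Poincaré/coercivity depend only on L. Here a(u, u) = ∫(u')² + (8)·∫u².
Here c = 8 ≥ 1, so a(u,u) = ∫(u')² + c∫u² ≥ ∫(u')² + ∫u² = ||u||_{H^1}², i.e. α = 1 works. No larger α is possible: a(u,u) ≥ α||u||_{H^1}² means (1−α)∫(u')² ≥ (α−c)∫u², and for the modes u_n = sin(nπ(x−x₀)/L) (x₀ the left endpoint) one has ∫u_n²/∫(u_n')² = (L/(nπ))² → 0, so a(u_n,u_n)/||u_n||_{H^1}² → 1. Hence the optimal constant is α = 1.
Therefore α = 1.


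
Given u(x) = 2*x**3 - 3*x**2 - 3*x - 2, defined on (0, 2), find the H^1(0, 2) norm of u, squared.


||u||_{H^1}^2 = 3022/35

The H^1 norm (squared) on an interval (0, L) is
  ||u||_{H^1}^2 = ∫_0^L u(x)^2 dx + ∫_0^L u'(x)^2 dx.
Compute u'(x) = 6*x**2 - 6*x - 3.
Then u(x)^2 = 4*x**6 - 12*x**5 - 3*x**4 + 10*x**3 + 21*x**2 + 12*x + 4 and u'(x)^2 = 36*x**4 - 72*x**3 + 36*x + 9.
Integrate each monomial from 0 to 2 using ∫_0^2 c·x^n dx = c·2^(n+1)/(n+1):
  ∫_0^2 u(x)^2 dx = ∫_0^2 (4*x^6 - 12*x^5 - 3*x^4 + 10*x^3 + 21*x^2 + 12*x + 4) dx. Term by term:
    ∫_0^2 4*x^6 dx = 512/7;  ∫_0^2 -12*x^5 dx = -128;  ∫_0^2 -3*x^4 dx = -96/5;
    ∫_0^2 10*x^3 dx = 40;  ∫_0^2 21*x^2 dx = 56;  ∫_0^2 12*x dx = 24;
    ∫_0^2 4 dx = 8.
  Sum: 512/7 − 128 − 96/5 + 40 + 56 + 24 + 8 = 1888/35.
  ∫_0^2 u'(x)^2 dx = ∫_0^2 (36*x^4 - 72*x^3 + 36*x + 9) dx. Term by term:
    ∫_0^2 36*x^4 dx = 1152/5;  ∫_0^2 -72*x^3 dx = -288;  ∫_0^2 36*x dx = 72;
    ∫_0^2 9 dx = 18.
  Sum: 1152/5 − 288 + 72 + 18 = 162/5.
Adding: ||u||_{H^1}^2 = 1888/35 + 162/5 = 3022/35.


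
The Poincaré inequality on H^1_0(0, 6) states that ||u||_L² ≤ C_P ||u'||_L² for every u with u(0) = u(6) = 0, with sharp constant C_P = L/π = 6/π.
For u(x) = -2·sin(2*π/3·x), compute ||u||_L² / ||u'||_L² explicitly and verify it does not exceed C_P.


||u||_L² / ||u'||_L² = 3/(2*π) < C_P = 6/π.

u(x) = -2·sin(2*π/3·x), so u'(x) = -4*π*cos(2*π*x/3)/3.
Writing u(x) = A·sin(kπx/L) with A = -2 and k = 4, use ∫_0^L sin²(kπx/L) dx = L/2 and ∫_0^L cos²(kπx/L) dx = L/2.
u² = 4·sin²(2*π/3·x) and (u')² = 16*π^2/9·cos²(2*π/3·x), and each of sin², cos² integrates to L/2 = 3 over (0, 6).
∫_0^6 u² dx = 12, so ||u||_L² = 2*sqrt(3).
∫_0^6 (u')² dx = 16*π^2/3, so ||u'||_L² = 4*sqrt(3)*π/3.
Ratio ||u||_L² / ||u'||_L² = 3/(2*π).
Sharp Poincaré constant on H^1_0(0, 6) is C_P = L/π = 6/π, achieved by sin(π/6·x).
This is the k = 4 harmonic; the ratio L/(kπ) is strictly less than C_P = L/π, consistent with the sharp inequality ||u||_L² ≤ C_P ||u'||_L².


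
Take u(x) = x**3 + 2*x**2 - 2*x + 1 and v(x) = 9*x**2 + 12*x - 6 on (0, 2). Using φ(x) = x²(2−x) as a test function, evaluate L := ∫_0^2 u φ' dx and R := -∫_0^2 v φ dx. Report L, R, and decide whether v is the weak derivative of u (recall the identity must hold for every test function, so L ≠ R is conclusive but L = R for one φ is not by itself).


LHS = -152/15, RHS = -152/5. No, v is not the weak derivative of u.

u(x) = x**3 + 2*x**2 - 2*x + 1, classical derivative u'(x) = 3*x**2 + 4*x - 2.
φ(x) = x²(2−x), so φ'(x) = x*(4 - 3*x).
Note φ(0) = φ(2) = 0, so the boundary term u·φ vanishes.
LHS = ∫_0^2 u(x) φ'(x) dx = ∫_0^2 (-3*x^5 - 2*x^4 + 14*x^3 - 11*x^2 + 4*x) dx. Term by term:
  ∫_0^2 -3*x^5 dx = -32;  ∫_0^2 -2*x^4 dx = -64/5;  ∫_0^2 14*x^3 dx = 56;
  ∫_0^2 -11*x^2 dx = -88/3;  ∫_0^2 4*x dx = 8.
Sum: -32 − 64/5 + 56 − 88/3 + 8 = -152/15.
So LHS = -152/15.
∫_0^2 v(x) φ(x) dx = ∫_0^2 (-9*x^5 + 6*x^4 + 30*x^3 - 12*x^2) dx. Term by term:
  ∫_0^2 -9*x^5 dx = -96;  ∫_0^2 6*x^4 dx = 192/5;  ∫_0^2 30*x^3 dx = 120;
  ∫_0^2 -12*x^2 dx = -32.
Sum: -96 + 192/5 + 120 − 32 = 152/5.
So RHS = -∫_0^2 v(x) φ(x) dx = -152/5.
LHS − RHS = 304/15 ≠ 0, so the identity fails.
(For a valid weak derivative the identity must hold for EVERY test function, in particular this one. The failure shows v is NOT the weak derivative of u.)
Correct weak derivative would be u'(x) = 3*x**2 + 4*x - 2.


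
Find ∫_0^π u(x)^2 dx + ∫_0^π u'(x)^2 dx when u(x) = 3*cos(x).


||u||_{H^1(0,π)}^2 = 9*π

u'(x) = -3*sin(x).
Expand u² and (u')² and integrate term by term on (0, π), using: for integers n ≥ 1, ∫_0^π sin²(nx) dx = ∫_0^π cos²(nx) dx = π/2; for n ≠ n', ∫_0^π sin(nx)sin(n'x) dx = ∫_0^π cos(nx)cos(n'x) dx = 0; and by product-to-sum, ∫_0^π sin(nx)cos(n'x) dx = ½∫_0^π [sin((n+n')x) + sin((n−n')x)] dx, which is 0 when n+n' is even and 2n/(n²−n'²) when n+n' is odd (it need not vanish on (0, π)).
  u² squared terms: (3)²·∫cos(x)² dx = 9·π/2 = 9*π/2.
  So ∫_0^π u² dx = 9*π/2.
  (u')² squared terms: (-3)²·∫sin(x)² dx = 9·π/2 = 9*π/2.
  So ∫_0^π (u')² dx = 9*π/2.
||u||_{H^1}^2 = (9*π/2) + (9*π/2) = 9*π.


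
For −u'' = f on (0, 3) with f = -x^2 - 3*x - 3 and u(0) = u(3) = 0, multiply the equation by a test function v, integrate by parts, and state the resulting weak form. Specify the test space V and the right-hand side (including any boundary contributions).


V = H^1_0(0, 3) (so v(0) = v(3) = 0); weak form: ∫_0^3 u'v' dx = ∫_0^3 (-x^2 - 3*x - 3) v dx for all v ∈ V.

Multiply both sides by a test function v and integrate from 0 to 3:
  ∫_0^3 −u''(x) v(x) dx = ∫_0^3 f(x) v(x) dx.
Integrate the LHS by parts once:
  ∫_0^3 −u'' v dx = −[u'(x) v(x)]_0^3 + ∫_0^3 u'(x) v'(x) dx.
Thus ∫_0^3 u'(x) v'(x) dx = ∫_0^3 f(x) v(x) dx + [u'(x) v(x)]_0^3.
Choose V so that boundary terms are either known or forced to vanish.
u is Dirichlet: u(0) = u(3) = 0. Let V = H^1_0(0, 3); then v(0) = v(3) = 0, and [u' v]_0^3 = 0.
Weak formulation: find u (satisfying any essential BC) such that ∫_0^3 u'(x) v'(x) dx = ∫_0^3 f v dx for all v ∈ V.
Substituting f(x) = -x^2 - 3*x - 3, the right-hand side is ∫_0^3 (-x^2 - 3*x - 3) v dx.


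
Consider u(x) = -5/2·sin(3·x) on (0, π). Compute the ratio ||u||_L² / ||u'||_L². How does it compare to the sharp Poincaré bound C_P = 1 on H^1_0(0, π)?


||u||_L² / ||u'||_L² = 1/3 < C_P = 1.

u(x) = -5/2·sin(3·x), so u'(x) = -15*cos(3*x)/2.
Writing u(x) = A·sin(kπx/L) with A = -5/2 and k = 3, use ∫_0^L sin²(kπx/L) dx = L/2 and ∫_0^L cos²(kπx/L) dx = L/2.
u² = 25/4·sin²(3·x) and (u')² = 225/4·cos²(3·x), and each of sin², cos² integrates to L/2 = π/2 over (0, π).
∫_0^π u² dx = 25*π/8, so ||u||_L² = 5*sqrt(2)*sqrt(π)/4.
∫_0^π (u')² dx = 225*π/8, so ||u'||_L² = 15*sqrt(2)*sqrt(π)/4.
Ratio ||u||_L² / ||u'||_L² = 1/3.
Sharp Poincaré constant on H^1_0(0, π) is C_P = L/π = 1, achieved by sin(x).
This is the k = 3 harmonic; the ratio L/(kπ) is strictly less than C_P = L/π, consistent with the sharp inequality ||u||_L² ≤ C_P ||u'||_L².


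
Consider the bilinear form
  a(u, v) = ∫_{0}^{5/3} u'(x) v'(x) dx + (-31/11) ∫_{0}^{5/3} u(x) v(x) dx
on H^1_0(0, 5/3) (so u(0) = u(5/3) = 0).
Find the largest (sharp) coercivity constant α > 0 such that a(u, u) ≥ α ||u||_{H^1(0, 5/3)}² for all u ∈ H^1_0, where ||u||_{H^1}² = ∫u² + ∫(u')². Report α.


α = (-775 + 99*π^2)/(11*(25 + 9*π^2))

Coercivity of a(·,·) on H^1_0(0, 5/3) means a(u, u) ≥ α ||u||_{H^1}² for every u ∈ H^1_0.
The interval has length L = 5/3, and Poincaré/coercivity depend only on L. Here a(u, u) = ∫(u')² + (-31/11)·∫u².
Here c = -31/11 < 0 with |c| < (π/L)² = 9*π^2/25, so coercivity still holds. The condition a(u,u) ≥ α||u||_{H^1}² reads (1−α)∫(u')² ≥ (α−c)∫u². Any admissible α is ≤ 1 (rapidly oscillating u have ∫u²/∫(u')² → 0), and α = 1 would force 0 ≥ (1−c)∫u², impossible since c < 1; so 1−α > 0. By the sharp Poincaré inequality on H^1_0 of an interval of length L, ∫(u')² ≥ (π/L)²∫u² with equality for the first sine mode sin(π(x−x₀)/L) (x₀ the left endpoint), so the inequality holds for all u iff (1−α)(π/L)² ≥ α − c, i.e. α ≤ ((π/L)² + c)/((π/L)² + 1) = (1 + c(L/π)²)/(1 + (L/π)²). (Direct route, valid since c ≤ 0: Poincaré gives c∫u² ≥ c(L/π)²∫(u')², so a(u,u) ≥ (1 + c(L/π)²)∫(u')², while ||u||_{H^1}² ≤ (1 + (L/π)²)∫(u')²; dividing yields the same α.) With (π/L)² = 9*π^2/25 and c = -31/11, the largest admissible constant is α = ((π/L)² + c)/((π/L)² + 1).
Simplifying, α = (-775 + 99*π^2)/(11*(25 + 9*π^2)).


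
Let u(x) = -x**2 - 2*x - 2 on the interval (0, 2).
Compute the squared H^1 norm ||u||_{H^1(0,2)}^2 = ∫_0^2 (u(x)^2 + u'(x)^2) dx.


||u||_{H^1}^2 = 512/5

The H^1 norm (squared) on an interval (0, L) is
  ||u||_{H^1}^2 = ∫_0^L u(x)^2 dx + ∫_0^L u'(x)^2 dx.
Compute u'(x) = -2*x - 2.
Then u(x)^2 = x**4 + 4*x**3 + 8*x**2 + 8*x + 4 and u'(x)^2 = 4*x**2 + 8*x + 4.
Integrate each monomial from 0 to 2 using ∫_0^2 c·x^n dx = c·2^(n+1)/(n+1):
  ∫_0^2 u(x)^2 dx = ∫_0^2 (x^4 + 4*x^3 + 8*x^2 + 8*x + 4) dx. Term by term:
    ∫_0^2 x^4 dx = 32/5;  ∫_0^2 4*x^3 dx = 16;  ∫_0^2 8*x^2 dx = 64/3;
    ∫_0^2 8*x dx = 16;  ∫_0^2 4 dx = 8.
  Sum: 32/5 + 16 + 64/3 + 16 + 8 = 1016/15.
  ∫_0^2 u'(x)^2 dx = ∫_0^2 (4*x^2 + 8*x + 4) dx. Term by term:
    ∫_0^2 4*x^2 dx = 32/3;  ∫_0^2 8*x dx = 16;  ∫_0^2 4 dx = 8.
  Sum: 32/3 + 16 + 8 = 104/3.
Adding: ||u||_{H^1}^2 = 1016/15 + 104/3 = 512/5.


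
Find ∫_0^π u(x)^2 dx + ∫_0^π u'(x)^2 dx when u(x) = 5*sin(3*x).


||u||_{H^1(0,π)}^2 = 125*π

u'(x) = 15*cos(3*x).
Expand u² and (u')² and integrate term by term on (0, π), using: for integers n ≥ 1, ∫_0^π sin²(nx) dx = ∫_0^π cos²(nx) dx = π/2; for n ≠ n', ∫_0^π sin(nx)sin(n'x) dx = ∫_0^π cos(nx)cos(n'x) dx = 0; and by product-to-sum, ∫_0^π sin(nx)cos(n'x) dx = ½∫_0^π [sin((n+n')x) + sin((n−n')x)] dx, which is 0 when n+n' is even and 2n/(n²−n'²) when n+n' is odd (it need not vanish on (0, π)).
  u² squared terms: (5)²·∫sin(3x)² dx = 25·π/2 = 25*π/2.
  So ∫_0^π u² dx = 25*π/2.
  (u')² squared terms: (15)²·∫cos(3x)² dx = 225·π/2 = 225*π/2.
  So ∫_0^π (u')² dx = 225*π/2.
||u||_{H^1}^2 = (25*π/2) + (225*π/2) = 125*π.


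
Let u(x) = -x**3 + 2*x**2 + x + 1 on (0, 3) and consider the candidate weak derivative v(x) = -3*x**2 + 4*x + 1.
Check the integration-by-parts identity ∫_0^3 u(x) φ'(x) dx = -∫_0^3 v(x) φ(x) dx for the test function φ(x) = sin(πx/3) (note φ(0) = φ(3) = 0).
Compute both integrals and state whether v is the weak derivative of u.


LHS = -324/π^3 + 39/π, RHS = -324/π^3 + 39/π. Yes, v = u' weakly.

u(x) = -x**3 + 2*x**2 + x + 1, classical derivative u'(x) = -3*x**2 + 4*x + 1.
φ(x) = sin(πx/3), so φ'(x) = π*cos(π*x/3)/3.
Note φ(0) = φ(3) = 0, so the boundary term u·φ vanishes.
LHS = ∫_0^3 u(x) φ'(x) dx = ∫_0^3 (-π*x^3*cos(π*x/3)/3 + 2*π*x^2*cos(π*x/3)/3 + π*x*cos(π*x/3)/3 + π*cos(π*x/3)/3) dx. Term by term:
  ∫_0^3 π*cos(π*x/3)/3 dx = 0;  ∫_0^3 -π*x^3*cos(π*x/3)/3 dx = -324/π^3 + 81/π;  ∫_0^3 π*x*cos(π*x/3)/3 dx = -6/π;
  ∫_0^3 2*π*x^2*cos(π*x/3)/3 dx = -36/π.
Sum: 0 + -324/π^3 + 81/π − 6/π − 36/π = -324/π^3 + 39/π.
So LHS = -324/π^3 + 39/π.
∫_0^3 v(x) φ(x) dx = ∫_0^3 (-3*x^2*sin(π*x/3) + 4*x*sin(π*x/3) + sin(π*x/3)) dx. Term by term:
  ∫_0^3 -3*x^2*sin(π*x/3) dx = -81/π + 324/π^3;  ∫_0^3 4*x*sin(π*x/3) dx = 36/π;  ∫_0^3 sin(π*x/3) dx = 6/π.
Sum: -81/π + 324/π^3 + 36/π + 6/π = -39/π + 324/π^3.
So RHS = -∫_0^3 v(x) φ(x) dx = -324/π^3 + 39/π.
LHS = RHS, so the identity holds for this test φ.
Moreover u is smooth here and v(x) = u'(x) = -3*x**2 + 4*x + 1 pointwise, so the identity holds for every test function. Hence v is the weak derivative of u.


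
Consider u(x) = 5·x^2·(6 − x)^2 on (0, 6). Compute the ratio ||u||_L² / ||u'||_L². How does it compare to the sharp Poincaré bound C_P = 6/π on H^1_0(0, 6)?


||u||_L² / ||u'||_L² = sqrt(3) < C_P = 6/π.

u(x) = 5·x^2·(6 − x)^2, so u'(x) = 20*x*(x - 6)*(x - 3).
u(x) = 5·x^2·(6 − x)^2 vanishes at x = 0 and x = 6, so u ∈ H^1_0(0, 6). Differentiate via the product rule and integrate the resulting polynomials term by term.
  ∫_0^6 u² dx = ∫_0^6 (25*x^8 - 600*x^7 + 5400*x^6 - 21600*x^5 + 32400*x^4) dx. Term by term:
    ∫_0^6 25*x^8 dx = 27993600;  ∫_0^6 -600*x^7 dx = -125971200;  ∫_0^6 5400*x^6 dx = 1511654400/7;
    ∫_0^6 -21600*x^5 dx = -167961600;  ∫_0^6 32400*x^4 dx = 50388480.
  Sum: 27993600 − 125971200 + 1511654400/7 − 167961600 + 50388480 = 2799360/7.
  ∫_0^6 (u')² dx = ∫_0^6 (400*x^6 - 7200*x^5 + 46800*x^4 - 129600*x^3 + 129600*x^2) dx. Term by term:
    ∫_0^6 400*x^6 dx = 111974400/7;  ∫_0^6 -7200*x^5 dx = -55987200;  ∫_0^6 46800*x^4 dx = 72783360;
    ∫_0^6 -129600*x^3 dx = -41990400;  ∫_0^6 129600*x^2 dx = 9331200.
  Sum: 111974400/7 − 55987200 + 72783360 − 41990400 + 9331200 = 933120/7.
∫_0^6 u² dx = 2799360/7, so ||u||_L² = 432*sqrt(105)/7.
∫_0^6 (u')² dx = 933120/7, so ||u'||_L² = 432*sqrt(35)/7.
Ratio ||u||_L² / ||u'||_L² = sqrt(3).
Sharp Poincaré constant on H^1_0(0, 6) is C_P = L/π = 6/π, achieved by sin(π/6·x).
A polynomial bump cannot attain the sharp Poincaré constant (only the first sine eigenfunction does), so the ratio is strictly less than C_P, consistent with ||u||_L² ≤ C_P ||u'||_L².


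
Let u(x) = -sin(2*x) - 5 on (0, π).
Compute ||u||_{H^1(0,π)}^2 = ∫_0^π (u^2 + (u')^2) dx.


||u||_{H^1(0,π)}^2 = 55*π/2

u'(x) = -2*cos(2*x).
Expand u² and (u')² and integrate term by term on (0, π), using: for integers n ≥ 1, ∫_0^π sin²(nx) dx = ∫_0^π cos²(nx) dx = π/2; for n ≠ n', ∫_0^π sin(nx)sin(n'x) dx = ∫_0^π cos(nx)cos(n'x) dx = 0; and by product-to-sum, ∫_0^π sin(nx)cos(n'x) dx = ½∫_0^π [sin((n+n')x) + sin((n−n')x)] dx, which is 0 when n+n' is even and 2n/(n²−n'²) when n+n' is odd (it need not vanish on (0, π)). For the constant mode: ∫_0^π 1 dx = π, ∫_0^π cos(nx) dx = 0, ∫_0^π sin(nx) dx = (1−(−1)^n)/n.
  u² squared terms: (-5)²·∫1 dx = 25·π = 25*π;  (-1)²·∫sin(2x)² dx = 1·π/2 = π/2.
  u² cross terms: 2·(-5)·(-1)·∫1·sin(2x) dx = 10·(0) = 0.
  So ∫_0^π u² dx = 25*π + π/2 + 0 = 51*π/2.
  (u')² squared terms: (-2)²·∫cos(2x)² dx = 4·π/2 = 2*π.
  So ∫_0^π (u')² dx = 2*π.
||u||_{H^1}^2 = (51*π/2) + (2*π) = 55*π/2.


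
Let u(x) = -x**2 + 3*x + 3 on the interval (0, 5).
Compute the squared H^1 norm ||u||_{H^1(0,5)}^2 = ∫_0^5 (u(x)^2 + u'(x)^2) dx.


||u||_{H^1}^2 = 865/6

The H^1 norm (squared) on an interval (0, L) is
  ||u||_{H^1}^2 = ∫_0^L u(x)^2 dx + ∫_0^L u'(x)^2 dx.
Compute u'(x) = 3 - 2*x.
Then u(x)^2 = x**4 - 6*x**3 + 3*x**2 + 18*x + 9 and u'(x)^2 = 4*x**2 - 12*x + 9.
Integrate each monomial from 0 to 5 using ∫_0^5 c·x^n dx = c·5^(n+1)/(n+1):
  ∫_0^5 u(x)^2 dx = ∫_0^5 (x^4 - 6*x^3 + 3*x^2 + 18*x + 9) dx. Term by term:
    ∫_0^5 x^4 dx = 625;  ∫_0^5 -6*x^3 dx = -1875/2;  ∫_0^5 3*x^2 dx = 125;
    ∫_0^5 18*x dx = 225;  ∫_0^5 9 dx = 45.
  Sum: 625 − 1875/2 + 125 + 225 + 45 = 165/2.
  ∫_0^5 u'(x)^2 dx = ∫_0^5 (4*x^2 - 12*x + 9) dx. Term by term:
    ∫_0^5 4*x^2 dx = 500/3;  ∫_0^5 -12*x dx = -150;  ∫_0^5 9 dx = 45.
  Sum: 500/3 − 150 + 45 = 185/3.
Adding: ||u||_{H^1}^2 = 165/2 + 185/3 = 865/6.


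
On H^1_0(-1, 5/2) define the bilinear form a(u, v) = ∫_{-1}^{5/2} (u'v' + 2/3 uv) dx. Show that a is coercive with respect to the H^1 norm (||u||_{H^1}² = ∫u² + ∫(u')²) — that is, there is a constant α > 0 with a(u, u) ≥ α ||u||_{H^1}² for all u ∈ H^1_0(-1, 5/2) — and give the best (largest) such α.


α = 2*(49 + 6*π^2)/(3*(4*π^2 + 49))

Coercivity of a(·,·) on H^1_0(-1, 5/2) means a(u, u) ≥ α ||u||_{H^1}² for every u ∈ H^1_0.
The interval has length L = 7/2, and Poincaré/coercivity depend only on L. Here a(u, u) = ∫(u')² + (2/3)·∫u².
Here 0 < c = 2/3 < 1. The condition a(u,u) ≥ α||u||_{H^1}² reads (1−α)∫(u')² ≥ (α−c)∫u². Any admissible α is ≤ 1 (rapidly oscillating u have ∫u²/∫(u')² → 0), and α = 1 would force 0 ≥ (1−c)∫u², impossible since c < 1; so 1−α > 0. By the sharp Poincaré inequality on H^1_0 of an interval of length L, ∫(u')² ≥ (π/L)²∫u² with equality for the first sine mode sin(π(x−x₀)/L) (x₀ the left endpoint), so the inequality holds for all u iff (1−α)(π/L)² ≥ α − c, i.e. α ≤ ((π/L)² + c)/((π/L)² + 1) = (1 + c(L/π)²)/(1 + (L/π)²). With (π/L)² = 4*π^2/49 and c = 2/3, the largest admissible constant is α = ((π/L)² + c)/((π/L)² + 1).
Simplifying, α = 2*(49 + 6*π^2)/(3*(4*π^2 + 49)).


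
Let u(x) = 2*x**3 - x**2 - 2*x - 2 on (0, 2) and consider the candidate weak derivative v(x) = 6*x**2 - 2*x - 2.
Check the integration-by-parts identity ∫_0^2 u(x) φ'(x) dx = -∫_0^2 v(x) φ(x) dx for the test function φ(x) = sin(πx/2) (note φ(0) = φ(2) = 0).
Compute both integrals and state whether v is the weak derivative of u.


LHS = -32/π + 192/π^3, RHS = -32/π + 192/π^3. Yes, v = u' weakly.

u(x) = 2*x**3 - x**2 - 2*x - 2, classical derivative u'(x) = 6*x**2 - 2*x - 2.
φ(x) = sin(πx/2), so φ'(x) = π*cos(π*x/2)/2.
Note φ(0) = φ(2) = 0, so the boundary term u·φ vanishes.
LHS = ∫_0^2 u(x) φ'(x) dx = ∫_0^2 (π*x^3*cos(π*x/2) - π*x^2*cos(π*x/2)/2 - π*x*cos(π*x/2) - π*cos(π*x/2)) dx. Term by term:
  ∫_0^2 -π*cos(π*x/2) dx = 0;  ∫_0^2 π*x^3*cos(π*x/2) dx = -48/π + 192/π^3;  ∫_0^2 -π*x*cos(π*x/2) dx = 8/π;
  ∫_0^2 -π*x^2*cos(π*x/2)/2 dx = 8/π.
Sum: 0 + -48/π + 192/π^3 + 8/π + 8/π = -32/π + 192/π^3.
So LHS = -32/π + 192/π^3.
∫_0^2 v(x) φ(x) dx = ∫_0^2 (6*x^2*sin(π*x/2) - 2*x*sin(π*x/2) - 2*sin(π*x/2)) dx. Term by term:
  ∫_0^2 -2*sin(π*x/2) dx = -8/π;  ∫_0^2 -2*x*sin(π*x/2) dx = -8/π;  ∫_0^2 6*x^2*sin(π*x/2) dx = -192/π^3 + 48/π.
Sum: -8/π − 8/π + -192/π^3 + 48/π = -192/π^3 + 32/π.
So RHS = -∫_0^2 v(x) φ(x) dx = -32/π + 192/π^3.
LHS = RHS, so the identity holds for this test φ.
Moreover u is smooth here and v(x) = u'(x) = 6*x**2 - 2*x - 2 pointwise, so the identity holds for every test function. Hence v is the weak derivative of u.


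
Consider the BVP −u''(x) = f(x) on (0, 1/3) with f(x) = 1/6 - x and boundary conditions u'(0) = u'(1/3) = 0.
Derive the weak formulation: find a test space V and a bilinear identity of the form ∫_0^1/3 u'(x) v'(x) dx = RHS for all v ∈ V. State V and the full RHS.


V = H^1(0, 1/3) (no boundary constraint on v; u is determined up to an additive constant); weak form: ∫_0^1/3 u'v' dx = ∫_0^1/3 (1/6 - x) v dx for all v ∈ V.

Multiply both sides by a test function v and integrate from 0 to 1/3:
  ∫_0^1/3 −u''(x) v(x) dx = ∫_0^1/3 f(x) v(x) dx.
Integrate the LHS by parts once:
  ∫_0^1/3 −u'' v dx = −[u'(x) v(x)]_0^1/3 + ∫_0^1/3 u'(x) v'(x) dx.
Thus ∫_0^1/3 u'(x) v'(x) dx = ∫_0^1/3 f(x) v(x) dx + [u'(x) v(x)]_0^1/3.
Choose V so that boundary terms are either known or forced to vanish.
u has homogeneous Neumann: u'(0) = u'(1/3) = 0. So [u' v]_0^1/3 = 0·v(1/3) − 0·v(0) = 0 for any v; take V = H^1(0, 1/3).
Weak formulation: find u (satisfying any essential BC) such that ∫_0^1/3 u'(x) v'(x) dx = ∫_0^1/3 f v dx for all v ∈ V (homogeneous Neumann, so boundary terms vanish).
Substituting f(x) = 1/6 - x, the right-hand side is ∫_0^1/3 (1/6 - x) v dx.
Compatibility check (pure Neumann): taking v ≡ 1 ∈ V gives 0 = ∫_0^1/3 f dx + (0) − (0), i.e. ∫_0^1/3 f dx must equal u'(0) − u'(1/3) = 0. Indeed ∫_0^1/3 (1/6 - x) dx = 0, so the data are compatible. The solution is then unique only up to an additive constant (fix it e.g. by requiring ∫_0^1/3 u dx = 0).


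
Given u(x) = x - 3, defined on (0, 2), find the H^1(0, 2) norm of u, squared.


||u||_{H^1}^2 = 32/3

The H^1 norm (squared) on an interval (0, L) is
  ||u||_{H^1}^2 = ∫_0^L u(x)^2 dx + ∫_0^L u'(x)^2 dx.
Compute u'(x) = 1.
Then u(x)^2 = x**2 - 6*x + 9 and u'(x)^2 = 1.
Integrate each monomial from 0 to 2 using ∫_0^2 c·x^n dx = c·2^(n+1)/(n+1):
  ∫_0^2 u(x)^2 dx = ∫_0^2 (x^2 - 6*x + 9) dx. Term by term:
    ∫_0^2 x^2 dx = 8/3;  ∫_0^2 -6*x dx = -12;  ∫_0^2 9 dx = 18.
  Sum: 8/3 − 12 + 18 = 26/3.
  ∫_0^2 u'(x)^2 dx = ∫_0^2 (1) dx. Term by term:
    ∫_0^2 1 dx = 2.
Adding: ||u||_{H^1}^2 = 26/3 + 2 = 32/3.


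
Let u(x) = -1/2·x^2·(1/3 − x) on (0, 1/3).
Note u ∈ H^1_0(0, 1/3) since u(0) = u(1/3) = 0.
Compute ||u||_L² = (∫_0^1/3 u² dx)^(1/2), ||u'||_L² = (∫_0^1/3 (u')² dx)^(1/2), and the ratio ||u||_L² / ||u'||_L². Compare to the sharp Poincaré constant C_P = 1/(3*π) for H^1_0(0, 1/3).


||u||_L² / ||u'||_L² = sqrt(14)/42 < C_P = 1/(3*π).

u(x) = -1/2·x^2·(1/3 − x), so u'(x) = x*(9*x - 2)/6.
u(x) = -1/2·x^2·(1/3 − x) vanishes at x = 0 and x = 1/3, so u ∈ H^1_0(0, 1/3). Differentiate via the product rule and integrate the resulting polynomials term by term.
  ∫_0^1/3 u² dx = ∫_0^1/3 (x^6/4 - x^5/6 + x^4/36) dx. Term by term:
    ∫_0^1/3 x^6/4 dx = 1/61236;  ∫_0^1/3 -x^5/6 dx = -1/26244;  ∫_0^1/3 x^4/36 dx = 1/43740.
  Sum: 1/61236 − 1/26244 + 1/43740 = 1/918540.
  ∫_0^1/3 (u')² dx = ∫_0^1/3 (9*x^4/4 - x^3 + x^2/9) dx. Term by term:
    ∫_0^1/3 9*x^4/4 dx = 1/540;  ∫_0^1/3 -x^3 dx = -1/324;  ∫_0^1/3 x^2/9 dx = 1/729.
  Sum: 1/540 − 1/324 + 1/729 = 1/7290.
∫_0^1/3 u² dx = 1/918540, so ||u||_L² = sqrt(35)/5670.
∫_0^1/3 (u')² dx = 1/7290, so ||u'||_L² = sqrt(10)/270.
Ratio ||u||_L² / ||u'||_L² = sqrt(14)/42.
Sharp Poincaré constant on H^1_0(0, 1/3) is C_P = L/π = 1/(3*π), achieved by sin(3*π·x).
A polynomial bump cannot attain the sharp Poincaré constant (only the first sine eigenfunction does), so the ratio is strictly less than C_P, consistent with ||u||_L² ≤ C_P ||u'||_L².


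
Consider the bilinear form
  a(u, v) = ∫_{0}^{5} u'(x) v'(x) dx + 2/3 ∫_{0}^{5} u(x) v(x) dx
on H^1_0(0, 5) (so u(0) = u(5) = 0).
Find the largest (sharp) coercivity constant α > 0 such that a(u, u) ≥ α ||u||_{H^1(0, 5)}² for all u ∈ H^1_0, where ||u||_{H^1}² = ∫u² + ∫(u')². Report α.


α = (π^2 + 50/3)/(π^2 + 25)

Coercivity of a(·,·) on H^1_0(0, 5) means a(u, u) ≥ α ||u||_{H^1}² for every u ∈ H^1_0.
The interval has length L = 5, and Poincaré/coercivity depend only on L. Here a(u, u) = ∫(u')² + (2/3)·∫u².
Here 0 < c = 2/3 < 1. The condition a(u,u) ≥ α||u||_{H^1}² reads (1−α)∫(u')² ≥ (α−c)∫u². Any admissible α is ≤ 1 (rapidly oscillating u have ∫u²/∫(u')² → 0), and α = 1 would force 0 ≥ (1−c)∫u², impossible since c < 1; so 1−α > 0. By the sharp Poincaré inequality on H^1_0 of an interval of length L, ∫(u')² ≥ (π/L)²∫u² with equality for the first sine mode sin(π(x−x₀)/L) (x₀ the left endpoint), so the inequality holds for all u iff (1−α)(π/L)² ≥ α − c, i.e. α ≤ ((π/L)² + c)/((π/L)² + 1) = (1 + c(L/π)²)/(1 + (L/π)²). With (π/L)² = π^2/25 and c = 2/3, the largest admissible constant is α = ((π/L)² + c)/((π/L)² + 1).
Simplifying, α = (π^2 + 50/3)/(π^2 + 25).


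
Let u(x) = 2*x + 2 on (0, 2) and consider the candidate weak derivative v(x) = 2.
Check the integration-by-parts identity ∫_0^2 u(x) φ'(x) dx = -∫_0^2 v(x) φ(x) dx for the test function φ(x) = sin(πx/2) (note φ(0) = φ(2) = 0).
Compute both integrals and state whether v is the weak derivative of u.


LHS = -8/π, RHS = -8/π. Yes, v = u' weakly.

u(x) = 2*x + 2, classical derivative u'(x) = 2.
φ(x) = sin(πx/2), so φ'(x) = π*cos(π*x/2)/2.
Note φ(0) = φ(2) = 0, so the boundary term u·φ vanishes.
LHS = ∫_0^2 u(x) φ'(x) dx = ∫_0^2 (π*x*cos(π*x/2) + π*cos(π*x/2)) dx. Term by term:
  ∫_0^2 π*cos(π*x/2) dx = 0;  ∫_0^2 π*x*cos(π*x/2) dx = -8/π.
Sum: 0 − 8/π = -8/π.
So LHS = -8/π.
∫_0^2 v(x) φ(x) dx = ∫_0^2 (2*sin(π*x/2)) dx. Term by term:
  ∫_0^2 2*sin(π*x/2) dx = 8/π.
So RHS = -∫_0^2 v(x) φ(x) dx = -8/π.
LHS = RHS, so the identity holds for this test φ.
Moreover u is smooth here and v(x) = u'(x) = 2 pointwise, so the identity holds for every test function. Hence v is the weak derivative of u.


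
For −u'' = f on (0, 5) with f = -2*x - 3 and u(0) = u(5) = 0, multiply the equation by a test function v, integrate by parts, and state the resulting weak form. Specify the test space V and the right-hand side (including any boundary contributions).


V = H^1_0(0, 5) (so v(0) = v(5) = 0); weak form: ∫_0^5 u'v' dx = ∫_0^5 (-2*x - 3) v dx for all v ∈ V.

Multiply both sides by a test function v and integrate from 0 to 5:
  ∫_0^5 −u''(x) v(x) dx = ∫_0^5 f(x) v(x) dx.
Integrate the LHS by parts once:
  ∫_0^5 −u'' v dx = −[u'(x) v(x)]_0^5 + ∫_0^5 u'(x) v'(x) dx.
Thus ∫_0^5 u'(x) v'(x) dx = ∫_0^5 f(x) v(x) dx + [u'(x) v(x)]_0^5.
Choose V so that boundary terms are either known or forced to vanish.
u is Dirichlet: u(0) = u(5) = 0. Let V = H^1_0(0, 5); then v(0) = v(5) = 0, and [u' v]_0^5 = 0.
Weak formulation: find u (satisfying any essential BC) such that ∫_0^5 u'(x) v'(x) dx = ∫_0^5 f v dx for all v ∈ V.
Substituting f(x) = -2*x - 3, the right-hand side is ∫_0^5 (-2*x - 3) v dx.


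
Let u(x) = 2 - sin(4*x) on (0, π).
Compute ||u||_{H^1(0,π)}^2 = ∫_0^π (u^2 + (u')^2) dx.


||u||_{H^1(0,π)}^2 = 25*π/2

u'(x) = -4*cos(4*x).
Expand u² and (u')² and integrate term by term on (0, π), using: for integers n ≥ 1, ∫_0^π sin²(nx) dx = ∫_0^π cos²(nx) dx = π/2; for n ≠ n', ∫_0^π sin(nx)sin(n'x) dx = ∫_0^π cos(nx)cos(n'x) dx = 0; and by product-to-sum, ∫_0^π sin(nx)cos(n'x) dx = ½∫_0^π [sin((n+n')x) + sin((n−n')x)] dx, which is 0 when n+n' is even and 2n/(n²−n'²) when n+n' is odd (it need not vanish on (0, π)). For the constant mode: ∫_0^π 1 dx = π, ∫_0^π cos(nx) dx = 0, ∫_0^π sin(nx) dx = (1−(−1)^n)/n.
  u² squared terms: (2)²·∫1 dx = 4·π = 4*π;  (-1)²·∫sin(4x)² dx = 1·π/2 = π/2.
  u² cross terms: 2·(2)·(-1)·∫1·sin(4x) dx = -4·(0) = 0.
  So ∫_0^π u² dx = 4*π + π/2 + 0 = 9*π/2.
  (u')² squared terms: (-4)²·∫cos(4x)² dx = 16·π/2 = 8*π.
  So ∫_0^π (u')² dx = 8*π.
||u||_{H^1}^2 = (9*π/2) + (8*π) = 25*π/2.


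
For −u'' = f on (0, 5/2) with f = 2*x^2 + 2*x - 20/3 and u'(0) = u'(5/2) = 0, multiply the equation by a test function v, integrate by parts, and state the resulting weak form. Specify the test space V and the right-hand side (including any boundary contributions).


V = H^1(0, 5/2) (no boundary constraint on v; u is determined up to an additive constant); weak form: ∫_0^5/2 u'v' dx = ∫_0^5/2 (2*x^2 + 2*x - 20/3) v dx for all v ∈ V.

Multiply both sides by a test function v and integrate from 0 to 5/2:
  ∫_0^5/2 −u''(x) v(x) dx = ∫_0^5/2 f(x) v(x) dx.
Integrate the LHS by parts once:
  ∫_0^5/2 −u'' v dx = −[u'(x) v(x)]_0^5/2 + ∫_0^5/2 u'(x) v'(x) dx.
Thus ∫_0^5/2 u'(x) v'(x) dx = ∫_0^5/2 f(x) v(x) dx + [u'(x) v(x)]_0^5/2.
Choose V so that boundary terms are either known or forced to vanish.
u has homogeneous Neumann: u'(0) = u'(5/2) = 0. So [u' v]_0^5/2 = 0·v(5/2) − 0·v(0) = 0 for any v; take V = H^1(0, 5/2).
Weak formulation: find u (satisfying any essential BC) such that ∫_0^5/2 u'(x) v'(x) dx = ∫_0^5/2 f v dx for all v ∈ V (homogeneous Neumann, so boundary terms vanish).
Substituting f(x) = 2*x^2 + 2*x - 20/3, the right-hand side is ∫_0^5/2 (2*x^2 + 2*x - 20/3) v dx.
Compatibility check (pure Neumann): taking v ≡ 1 ∈ V gives 0 = ∫_0^5/2 f dx + (0) − (0), i.e. ∫_0^5/2 f dx must equal u'(0) − u'(5/2) = 0. Indeed ∫_0^5/2 (2*x^2 + 2*x - 20/3) dx = 0, so the data are compatible. The solution is then unique only up to an additive constant (fix it e.g. by requiring ∫_0^5/2 u dx = 0).


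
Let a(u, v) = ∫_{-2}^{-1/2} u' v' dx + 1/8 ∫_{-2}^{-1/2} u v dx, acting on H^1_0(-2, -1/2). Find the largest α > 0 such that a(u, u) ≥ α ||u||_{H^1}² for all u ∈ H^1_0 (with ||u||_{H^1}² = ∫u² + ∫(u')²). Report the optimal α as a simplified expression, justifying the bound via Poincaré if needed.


α = (9 + 32*π^2)/(8*(9 + 4*π^2))

Coercivity of a(·,·) on H^1_0(-2, -1/2) means a(u, u) ≥ α ||u||_{H^1}² for every u ∈ H^1_0.
The interval has length L = 3/2, and Poincaré/coercivity depend only on L. Here a(u, u) = ∫(u')² + (1/8)·∫u².
Here 0 < c = 1/8 < 1. The condition a(u,u) ≥ α||u||_{H^1}² reads (1−α)∫(u')² ≥ (α−c)∫u². Any admissible α is ≤ 1 (rapidly oscillating u have ∫u²/∫(u')² → 0), and α = 1 would force 0 ≥ (1−c)∫u², impossible since c < 1; so 1−α > 0. By the sharp Poincaré inequality on H^1_0 of an interval of length L, ∫(u')² ≥ (π/L)²∫u² with equality for the first sine mode sin(π(x−x₀)/L) (x₀ the left endpoint), so the inequality holds for all u iff (1−α)(π/L)² ≥ α − c, i.e. α ≤ ((π/L)² + c)/((π/L)² + 1) = (1 + c(L/π)²)/(1 + (L/π)²). With (π/L)² = 4*π^2/9 and c = 1/8, the largest admissible constant is α = ((π/L)² + c)/((π/L)² + 1).
Simplifying, α = (9 + 32*π^2)/(8*(9 + 4*π^2)).


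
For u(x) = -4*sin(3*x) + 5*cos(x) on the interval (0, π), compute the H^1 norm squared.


||u||_{H^1(0,π)}^2 = 105*π

u'(x) = -5*sin(x) - 12*cos(3*x).
Expand u² and (u')² and integrate term by term on (0, π), using: for integers n ≥ 1, ∫_0^π sin²(nx) dx = ∫_0^π cos²(nx) dx = π/2; for n ≠ n', ∫_0^π sin(nx)sin(n'x) dx = ∫_0^π cos(nx)cos(n'x) dx = 0; and by product-to-sum, ∫_0^π sin(nx)cos(n'x) dx = ½∫_0^π [sin((n+n')x) + sin((n−n')x)] dx, which is 0 when n+n' is even and 2n/(n²−n'²) when n+n' is odd (it need not vanish on (0, π)).
  u² squared terms: (-4)²·∫sin(3x)² dx = 16·π/2 = 8*π;  (5)²·∫cos(x)² dx = 25·π/2 = 25*π/2.
  u² cross terms: 2·(-4)·(5)·∫sin(3x)·cos(x) dx = -40·(0) = 0.
  So ∫_0^π u² dx = 8*π + 25*π/2 + 0 = 41*π/2.
  (u')² squared terms: (-12)²·∫cos(3x)² dx = 144·π/2 = 72*π;  (-5)²·∫sin(x)² dx = 25·π/2 = 25*π/2.
  (u')² cross terms: 2·(-12)·(-5)·∫cos(3x)·sin(x) dx = 120·(0) = 0.
  So ∫_0^π (u')² dx = 72*π + 25*π/2 + 0 = 169*π/2.
||u||_{H^1}^2 = (41*π/2) + (169*π/2) = 105*π.


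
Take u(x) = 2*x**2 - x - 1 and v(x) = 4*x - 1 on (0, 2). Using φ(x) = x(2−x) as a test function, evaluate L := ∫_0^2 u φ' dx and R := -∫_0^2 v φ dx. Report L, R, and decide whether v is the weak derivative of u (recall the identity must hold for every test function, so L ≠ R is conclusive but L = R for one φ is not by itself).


LHS = -4, RHS = -4. Yes, v = u' weakly.

u(x) = 2*x**2 - x - 1, classical derivative u'(x) = 4*x - 1.
φ(x) = x(2−x), so φ'(x) = 2 - 2*x.
Note φ(0) = φ(2) = 0, so the boundary term u·φ vanishes.
LHS = ∫_0^2 u(x) φ'(x) dx = ∫_0^2 (-4*x^3 + 6*x^2 - 2) dx. Term by term:
  ∫_0^2 -4*x^3 dx = -16;  ∫_0^2 6*x^2 dx = 16;  ∫_0^2 -2 dx = -4.
Sum: -16 + 16 − 4 = -4.
So LHS = -4.
∫_0^2 v(x) φ(x) dx = ∫_0^2 (-4*x^3 + 9*x^2 - 2*x) dx. Term by term:
  ∫_0^2 -4*x^3 dx = -16;  ∫_0^2 9*x^2 dx = 24;  ∫_0^2 -2*x dx = -4.
Sum: -16 + 24 − 4 = 4.
So RHS = -∫_0^2 v(x) φ(x) dx = -4.
LHS = RHS, so the identity holds for this test φ.
Moreover u is smooth here and v(x) = u'(x) = 4*x - 1 pointwise, so the identity holds for every test function. Hence v is the weak derivative of u.


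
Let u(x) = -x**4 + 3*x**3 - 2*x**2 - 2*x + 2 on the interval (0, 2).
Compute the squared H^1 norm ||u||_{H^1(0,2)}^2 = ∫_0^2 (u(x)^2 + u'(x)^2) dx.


||u||_{H^1}^2 = 3856/315

The H^1 norm (squared) on an interval (0, L) is
  ||u||_{H^1}^2 = ∫_0^L u(x)^2 dx + ∫_0^L u'(x)^2 dx.
Compute u'(x) = -4*x**3 + 9*x**2 - 4*x - 2.
Then u(x)^2 = x**8 - 6*x**7 + 13*x**6 - 8*x**5 - 12*x**4 + 20*x**3 - 4*x**2 - 8*x + 4 and u'(x)^2 = 16*x**6 - 72*x**5 + 113*x**4 - 56*x**3 - 20*x**2 + 16*x + 4.
Integrate each monomial from 0 to 2 using ∫_0^2 c·x^n dx = c·2^(n+1)/(n+1):
  ∫_0^2 u(x)^2 dx = ∫_0^2 (x^8 - 6*x^7 + 13*x^6 - 8*x^5 - 12*x^4 + 20*x^3 - 4*x^2 - 8*x + 4) dx. Term by term:
    ∫_0^2 x^8 dx = 512/9;  ∫_0^2 -6*x^7 dx = -192;  ∫_0^2 13*x^6 dx = 1664/7;
    ∫_0^2 -8*x^5 dx = -256/3;  ∫_0^2 -12*x^4 dx = -384/5;  ∫_0^2 20*x^3 dx = 80;
    ∫_0^2 -4*x^2 dx = -32/3;  ∫_0^2 -8*x dx = -16;  ∫_0^2 4 dx = 8.
  Sum: 512/9 − 192 + 1664/7 − 256/3 − 384/5 + 80 − 32/3 − 16 + 8 = 568/315.
  ∫_0^2 u'(x)^2 dx = ∫_0^2 (16*x^6 - 72*x^5 + 113*x^4 - 56*x^3 - 20*x^2 + 16*x + 4) dx. Term by term:
    ∫_0^2 16*x^6 dx = 2048/7;  ∫_0^2 -72*x^5 dx = -768;  ∫_0^2 113*x^4 dx = 3616/5;
    ∫_0^2 -56*x^3 dx = -224;  ∫_0^2 -20*x^2 dx = -160/3;  ∫_0^2 16*x dx = 32;
    ∫_0^2 4 dx = 8.
  Sum: 2048/7 − 768 + 3616/5 − 224 − 160/3 + 32 + 8 = 1096/105.
Adding: ||u||_{H^1}^2 = 568/315 + 1096/105 = 3856/315.


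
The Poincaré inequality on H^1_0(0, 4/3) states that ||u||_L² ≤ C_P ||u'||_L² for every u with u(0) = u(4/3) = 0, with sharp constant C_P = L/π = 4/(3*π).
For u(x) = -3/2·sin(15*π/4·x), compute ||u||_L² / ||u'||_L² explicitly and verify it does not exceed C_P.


||u||_L² / ||u'||_L² = 4/(15*π) < C_P = 4/(3*π).

u(x) = -3/2·sin(15*π/4·x), so u'(x) = -45*π*cos(15*π*x/4)/8.
Writing u(x) = A·sin(kπx/L) with A = -3/2 and k = 5, use ∫_0^L sin²(kπx/L) dx = L/2 and ∫_0^L cos²(kπx/L) dx = L/2.
u² = 9/4·sin²(15*π/4·x) and (u')² = 2025*π^2/64·cos²(15*π/4·x), and each of sin², cos² integrates to L/2 = 2/3 over (0, 4/3).
∫_0^4/3 u² dx = 3/2, so ||u||_L² = sqrt(6)/2.
∫_0^4/3 (u')² dx = 675*π^2/32, so ||u'||_L² = 15*sqrt(6)*π/8.
Ratio ||u||_L² / ||u'||_L² = 4/(15*π).
Sharp Poincaré constant on H^1_0(0, 4/3) is C_P = L/π = 4/(3*π), achieved by sin(3*π/4·x).
This is the k = 5 harmonic; the ratio L/(kπ) is strictly less than C_P = L/π, consistent with the sharp inequality ||u||_L² ≤ C_P ||u'||_L².


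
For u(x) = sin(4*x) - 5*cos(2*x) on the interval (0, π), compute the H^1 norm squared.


||u||_{H^1(0,π)}^2 = 71*π

u'(x) = 10*sin(2*x) + 4*cos(4*x).
Expand u² and (u')² and integrate term by term on (0, π), using: for integers n ≥ 1, ∫_0^π sin²(nx) dx = ∫_0^π cos²(nx) dx = π/2; for n ≠ n', ∫_0^π sin(nx)sin(n'x) dx = ∫_0^π cos(nx)cos(n'x) dx = 0; and by product-to-sum, ∫_0^π sin(nx)cos(n'x) dx = ½∫_0^π [sin((n+n')x) + sin((n−n')x)] dx, which is 0 when n+n' is even and 2n/(n²−n'²) when n+n' is odd (it need not vanish on (0, π)).
  u² squared terms: (-5)²·∫cos(2x)² dx = 25·π/2 = 25*π/2;  (1)²·∫sin(4x)² dx = 1·π/2 = π/2.
  u² cross terms: 2·(-5)·(1)·∫cos(2x)·sin(4x) dx = -10·(0) = 0.
  So ∫_0^π u² dx = 25*π/2 + π/2 + 0 = 13*π.
  (u')² squared terms: (4)²·∫cos(4x)² dx = 16·π/2 = 8*π;  (10)²·∫sin(2x)² dx = 100·π/2 = 50*π.
  (u')² cross terms: 2·(4)·(10)·∫cos(4x)·sin(2x) dx = 80·(0) = 0.
  So ∫_0^π (u')² dx = 8*π + 50*π + 0 = 58*π.
||u||_{H^1}^2 = (13*π) + (58*π) = 71*π.


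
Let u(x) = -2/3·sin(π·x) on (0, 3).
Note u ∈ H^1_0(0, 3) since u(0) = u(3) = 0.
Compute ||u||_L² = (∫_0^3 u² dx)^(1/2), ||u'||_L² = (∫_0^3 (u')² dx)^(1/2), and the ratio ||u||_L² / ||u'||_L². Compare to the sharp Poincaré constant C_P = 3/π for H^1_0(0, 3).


||u||_L² / ||u'||_L² = 1/π < C_P = 3/π.

u(x) = -2/3·sin(π·x), so u'(x) = -2*π*cos(π*x)/3.
Writing u(x) = A·sin(kπx/L) with A = -2/3 and k = 3, use ∫_0^L sin²(kπx/L) dx = L/2 and ∫_0^L cos²(kπx/L) dx = L/2.
u² = 4/9·sin²(π·x) and (u')² = 4*π^2/9·cos²(π·x), and each of sin², cos² integrates to L/2 = 3/2 over (0, 3).
∫_0^3 u² dx = 2/3, so ||u||_L² = sqrt(6)/3.
∫_0^3 (u')² dx = 2*π^2/3, so ||u'||_L² = sqrt(6)*π/3.
Ratio ||u||_L² / ||u'||_L² = 1/π.
Sharp Poincaré constant on H^1_0(0, 3) is C_P = L/π = 3/π, achieved by sin(π/3·x).
This is the k = 3 harmonic; the ratio L/(kπ) is strictly less than C_P = L/π, consistent with the sharp inequality ||u||_L² ≤ C_P ||u'||_L².


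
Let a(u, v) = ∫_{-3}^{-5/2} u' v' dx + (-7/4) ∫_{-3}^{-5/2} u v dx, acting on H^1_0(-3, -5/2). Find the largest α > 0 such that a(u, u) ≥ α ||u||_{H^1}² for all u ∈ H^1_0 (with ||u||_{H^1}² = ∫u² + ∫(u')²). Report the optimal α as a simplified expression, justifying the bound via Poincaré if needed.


α = (-7 + 16*π^2)/(4*(1 + 4*π^2))

Coercivity of a(·,·) on H^1_0(-3, -5/2) means a(u, u) ≥ α ||u||_{H^1}² for every u ∈ H^1_0.
The interval has length L = 1/2, and Poincaré/coercivity depend only on L. Here a(u, u) = ∫(u')² + (-7/4)·∫u².
Here c = -7/4 < 0 with |c| < (π/L)² = 4*π^2, so coercivity still holds. The condition a(u,u) ≥ α||u||_{H^1}² reads (1−α)∫(u')² ≥ (α−c)∫u². Any admissible α is ≤ 1 (rapidly oscillating u have ∫u²/∫(u')² → 0), and α = 1 would force 0 ≥ (1−c)∫u², impossible since c < 1; so 1−α > 0. By the sharp Poincaré inequality on H^1_0 of an interval of length L, ∫(u')² ≥ (π/L)²∫u² with equality for the first sine mode sin(π(x−x₀)/L) (x₀ the left endpoint), so the inequality holds for all u iff (1−α)(π/L)² ≥ α − c, i.e. α ≤ ((π/L)² + c)/((π/L)² + 1) = (1 + c(L/π)²)/(1 + (L/π)²). (Direct route, valid since c ≤ 0: Poincaré gives c∫u² ≥ c(L/π)²∫(u')², so a(u,u) ≥ (1 + c(L/π)²)∫(u')², while ||u||_{H^1}² ≤ (1 + (L/π)²)∫(u')²; dividing yields the same α.) With (π/L)² = 4*π^2 and c = -7/4, the largest admissible constant is α = ((π/L)² + c)/((π/L)² + 1).
Simplifying, α = (-7 + 16*π^2)/(4*(1 + 4*π^2)).
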